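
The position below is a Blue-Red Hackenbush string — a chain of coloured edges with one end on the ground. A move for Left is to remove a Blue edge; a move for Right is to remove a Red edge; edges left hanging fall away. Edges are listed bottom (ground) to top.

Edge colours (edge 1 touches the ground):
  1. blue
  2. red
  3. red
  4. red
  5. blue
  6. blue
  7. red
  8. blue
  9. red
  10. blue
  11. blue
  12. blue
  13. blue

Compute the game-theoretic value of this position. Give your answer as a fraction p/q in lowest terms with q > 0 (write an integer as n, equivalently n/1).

Build value(s[:k]) for k = 1..13, string s = blue red red red blue blue red blue red blue blue blue blue.
value_1 [b]  L=[0]  R=[·]  => 1
value_2 [br]  L=[0]  R=[1]  => 1/2
value_3 [brr]  L=[0]  R=[1/2; 1]  => 1/4
value_4 [brrr]  L=[0]  R=[1/4; 1/2; 1]  => 1/8
value_5 [brrrb]  L=[0; 1/8]  R=[1/4; 1/2; 1]  => 3/16
value_6 [brrrbb]  L=[0; 1/8; 3/16]  R=[1/4; 1/2; 1]  => 7/32
value_7 [brrrbbr]  L=[0; 1/8; 3/16]  R=[7/32; 1/4; 1/2; 1]  => 13/64
value_8 [brrrbbrb]  L=[0; 1/8; 3/16; 13/64]  R=[7/32; 1/4; 1/2; 1]  => 27/128
value_9 [brrrbbrbr]  L=[0; 1/8; 3/16; 13/64]  R=[27/128; 7/32; 1/4; 1/2; 1]  => 53/256
value_10 [brrrbbrbrb]  L=[0; 1/8; 3/16; 13/64; 53/256]  R=[27/128; 7/32; 1/4; 1/2; 1]  => 107/512
value_11 [brrrbbrbrbb]  L=[0; 1/8; 3/16; 13/64; 53/256; 107/512]  R=[27/128; 7/32; 1/4; 1/2; 1]  => 215/1024
value_12 [brrrbbrbrbbb]  L=[0; 1/8; 3/16; 13/64; 53/256; 107/512; 215/1024]  R=[27/128; 7/32; 1/4; 1/2; 1]  => 431/2048
value_13 [brrrbbrbrbbbb]  L=[0; 1/8; 3/16; 13/64; 53/256; 107/512; 215/1024; 431/2048]  R=[27/128; 7/32; 1/4; 1/2; 1]  => 863/4096

863/4096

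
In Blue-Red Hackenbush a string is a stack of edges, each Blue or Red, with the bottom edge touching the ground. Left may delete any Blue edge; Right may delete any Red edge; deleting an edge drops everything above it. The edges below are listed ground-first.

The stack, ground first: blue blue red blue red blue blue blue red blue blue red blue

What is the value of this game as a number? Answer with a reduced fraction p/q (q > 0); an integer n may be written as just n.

3547/2048

v(b) = { 0 |  } so 1
v(bb) = { 0 1 |  } so 2
v(bbr) = { 0 1 | 2 } so 3/2
v(bbrb) = { 0 1 3/2 | 2 } so 7/4
v(bbrbr) = { 0 1 3/2 | 7/4 2 } so 13/8
v(bbrbrb) = { 0 1 3/2 13/8 | 7/4 2 } so 27/16
v(bbrbrbb) = { 0 1 3/2 13/8 27/16 | 7/4 2 } so 55/32
v(bbrbrbbb) = { 0 1 3/2 13/8 27/16 55/32 | 7/4 2 } so 111/64
v(bbrbrbbbr) = { 0 1 3/2 13/8 27/16 55/32 | 111/64 7/4 2 } so 221/128
v(bbrbrbbbrb) = { 0 1 3/2 13/8 27/16 55/32 221/128 | 111/64 7/4 2 } so 443/256
v(bbrbrbbbrbb) = { 0 1 3/2 13/8 27/16 55/32 221/128 443/256 | 111/64 7/4 2 } so 887/512
v(bbrbrbbbrbbr) = { 0 1 3/2 13/8 27/16 55/32 221/128 443/256 | 887/512 111/64 7/4 2 } so 1773/1024
v(bbrbrbbbrbbrb) = { 0 1 3/2 13/8 27/16 55/32 221/128 443/256 1773/1024 | 887/512 111/64 7/4 2 } so 3547/2048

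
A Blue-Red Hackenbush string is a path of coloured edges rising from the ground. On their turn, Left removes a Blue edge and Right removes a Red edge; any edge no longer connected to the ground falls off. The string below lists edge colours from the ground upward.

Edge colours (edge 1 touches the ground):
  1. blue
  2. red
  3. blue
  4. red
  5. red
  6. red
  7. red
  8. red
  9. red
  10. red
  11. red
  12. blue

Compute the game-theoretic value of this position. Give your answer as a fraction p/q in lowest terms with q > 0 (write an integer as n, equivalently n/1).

G(b) = { 0 | · } ⇒ 1
G(br) = { 0 | 1 } ⇒ 1/2
G(brb) = { 0, 1/2 | 1 } ⇒ 3/4
G(brbr) = { 0, 1/2 | 3/4, 1 } ⇒ 5/8
G(brbrr) = { 0, 1/2 | 5/8, 3/4, 1 } ⇒ 9/16
G(brbrrr) = { 0, 1/2 | 9/16, 5/8, 3/4, 1 } ⇒ 17/32
G(brbrrrr) = { 0, 1/2 | 17/32, 9/16, 5/8, 3/4, 1 } ⇒ 33/64
G(brbrrrrr) = { 0, 1/2 | 33/64, 17/32, 9/16, 5/8, 3/4, 1 } ⇒ 65/128
G(brbrrrrrr) = { 0, 1/2 | 65/128, 33/64, 17/32, 9/16, 5/8, 3/4, 1 } ⇒ 129/256
G(brbrrrrrrr) = { 0, 1/2 | 129/256, 65/128, 33/64, 17/32, 9/16, 5/8, 3/4, 1 } ⇒ 257/512
G(brbrrrrrrrr) = { 0, 1/2 | 257/512, 129/256, 65/128, 33/64, 17/32, 9/16, 5/8, 3/4, 1 } ⇒ 513/1024
G(brbrrrrrrrrb) = { 0, 1/2, 513/1024 | 257/512, 129/256, 65/128, 33/64, 17/32, 9/16, 5/8, 3/4, 1 } ⇒ 1027/2048

1027/2048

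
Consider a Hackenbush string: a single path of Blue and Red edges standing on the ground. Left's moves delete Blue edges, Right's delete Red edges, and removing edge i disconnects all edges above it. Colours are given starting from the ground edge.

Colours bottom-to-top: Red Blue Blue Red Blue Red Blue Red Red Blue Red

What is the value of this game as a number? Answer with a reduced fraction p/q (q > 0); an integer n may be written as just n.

Recurse on prefixes of the 11-edge string Red Blue Blue Red Blue Red Blue Red Red Blue Red:
value(R) = { none | 0 } -> -1
value(RB) = { -1 | 0 } -> -1/2
value(RBB) = { -1; -1/2 | 0 } -> -1/4
value(RBBR) = { -1; -1/2 | -1/4; 0 } -> -3/8
value(RBBRB) = { -1; -1/2; -3/8 | -1/4; 0 } -> -5/16
value(RBBRBR) = { -1; -1/2; -3/8 | -5/16; -1/4; 0 } -> -11/32
value(RBBRBRB) = { -1; -1/2; -3/8; -11/32 | -5/16; -1/4; 0 } -> -21/64
value(RBBRBRBR) = { -1; -1/2; -3/8; -11/32 | -21/64; -5/16; -1/4; 0 } -> -43/128
value(RBBRBRBRR) = { -1; -1/2; -3/8; -11/32 | -43/128; -21/64; -5/16; -1/4; 0 } -> -87/256
value(RBBRBRBRRB) = { -1; -1/2; -3/8; -11/32; -87/256 | -43/128; -21/64; -5/16; -1/4; 0 } -> -173/512
value(RBBRBRBRRBR) = { -1; -1/2; -3/8; -11/32; -87/256 | -173/512; -43/128; -21/64; -5/16; -1/4; 0 } -> -347/1024

-347/1024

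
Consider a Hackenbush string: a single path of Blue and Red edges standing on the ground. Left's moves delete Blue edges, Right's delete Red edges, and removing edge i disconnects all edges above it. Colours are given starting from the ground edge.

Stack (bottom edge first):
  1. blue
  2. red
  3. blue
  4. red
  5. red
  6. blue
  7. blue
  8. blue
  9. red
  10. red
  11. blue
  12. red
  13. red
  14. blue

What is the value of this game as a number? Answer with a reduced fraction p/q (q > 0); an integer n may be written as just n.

5011/8192

G(b) = { 0 | · } — 1
G(br) = { 0 | 1 } — 1/2
G(brb) = { 0, 1/2 | 1 } — 3/4
G(brbr) = { 0, 1/2 | 3/4, 1 } — 5/8
G(brbrr) = { 0, 1/2 | 5/8, 3/4, 1 } — 9/16
G(brbrrb) = { 0, 1/2, 9/16 | 5/8, 3/4, 1 } — 19/32
G(brbrrbb) = { 0, 1/2, 9/16, 19/32 | 5/8, 3/4, 1 } — 39/64
G(brbrrbbb) = { 0, 1/2, 9/16, 19/32, 39/64 | 5/8, 3/4, 1 } — 79/128
G(brbrrbbbr) = { 0, 1/2, 9/16, 19/32, 39/64 | 79/128, 5/8, 3/4, 1 } — 157/256
G(brbrrbbbrr) = { 0, 1/2, 9/16, 19/32, 39/64 | 157/256, 79/128, 5/8, 3/4, 1 } — 313/512
G(brbrrbbbrrb) = { 0, 1/2, 9/16, 19/32, 39/64, 313/512 | 157/256, 79/128, 5/8, 3/4, 1 } — 627/1024
G(brbrrbbbrrbr) = { 0, 1/2, 9/16, 19/32, 39/64, 313/512 | 627/1024, 157/256, 79/128, 5/8, 3/4, 1 } — 1253/2048
G(brbrrbbbrrbrr) = { 0, 1/2, 9/16, 19/32, 39/64, 313/512 | 1253/2048, 627/1024, 157/256, 79/128, 5/8, 3/4, 1 } — 2505/4096
G(brbrrbbbrrbrrb) = { 0, 1/2, 9/16, 19/32, 39/64, 313/512, 2505/4096 | 1253/2048, 627/1024, 157/256, 79/128, 5/8, 3/4, 1 } — 5011/8192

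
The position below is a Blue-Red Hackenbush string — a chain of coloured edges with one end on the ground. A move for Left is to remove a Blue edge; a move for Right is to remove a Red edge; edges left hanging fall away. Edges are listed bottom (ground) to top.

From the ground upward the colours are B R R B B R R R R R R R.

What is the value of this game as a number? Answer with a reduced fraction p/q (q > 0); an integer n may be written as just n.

step 1: add B to get B; options L={ 0 } R={ · } => 1
step 2: add R to get BR; options L={ 0 } R={ 1 } => 1/2
step 3: add R to get BRR; options L={ 0 } R={ 1/2 1 } => 1/4
step 4: add B to get BRRB; options L={ 0 1/4 } R={ 1/2 1 } => 3/8
step 5: add B to get BRRBB; options L={ 0 1/4 3/8 } R={ 1/2 1 } => 7/16
step 6: add R to get BRRBBR; options L={ 0 1/4 3/8 } R={ 7/16 1/2 1 } => 13/32
step 7: add R to get BRRBBRR; options L={ 0 1/4 3/8 } R={ 13/32 7/16 1/2 1 } => 25/64
step 8: add R to get BRRBBRRR; options L={ 0 1/4 3/8 } R={ 25/64 13/32 7/16 1/2 1 } => 49/128
step 9: add R to get BRRBBRRRR; options L={ 0 1/4 3/8 } R={ 49/128 25/64 13/32 7/16 1/2 1 } => 97/256
step 10: add R to get BRRBBRRRRR; options L={ 0 1/4 3/8 } R={ 97/256 49/128 25/64 13/32 7/16 1/2 1 } => 193/512
step 11: add R to get BRRBBRRRRRR; options L={ 0 1/4 3/8 } R={ 193/512 97/256 49/128 25/64 13/32 7/16 1/2 1 } => 385/1024
step 12: add R to get BRRBBRRRRRRR; options L={ 0 1/4 3/8 } R={ 385/1024 193/512 97/256 49/128 25/64 13/32 7/16 1/2 1 } => 769/2048

769/2048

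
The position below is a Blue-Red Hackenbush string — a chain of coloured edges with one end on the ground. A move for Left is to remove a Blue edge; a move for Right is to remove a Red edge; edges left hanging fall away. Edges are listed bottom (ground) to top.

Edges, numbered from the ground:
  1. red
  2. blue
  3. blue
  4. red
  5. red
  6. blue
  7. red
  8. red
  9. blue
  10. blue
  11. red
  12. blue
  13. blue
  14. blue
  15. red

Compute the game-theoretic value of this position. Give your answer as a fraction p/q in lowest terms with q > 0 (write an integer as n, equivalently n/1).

edge 1 of 15 (red): { none | 0 } gives -1
edge 2 of 15 (blue): { -1 | 0 } gives -1/2
edge 3 of 15 (blue): { -1,-1/2 | 0 } gives -1/4
edge 4 of 15 (red): { -1,-1/2 | -1/4,0 } gives -3/8
edge 5 of 15 (red): { -1,-1/2 | -3/8,-1/4,0 } gives -7/16
edge 6 of 15 (blue): { -1,-1/2,-7/16 | -3/8,-1/4,0 } gives -13/32
edge 7 of 15 (red): { -1,-1/2,-7/16 | -13/32,-3/8,-1/4,0 } gives -27/64
edge 8 of 15 (red): { -1,-1/2,-7/16 | -27/64,-13/32,-3/8,-1/4,0 } gives -55/128
edge 9 of 15 (blue): { -1,-1/2,-7/16,-55/128 | -27/64,-13/32,-3/8,-1/4,0 } gives -109/256
edge 10 of 15 (blue): { -1,-1/2,-7/16,-55/128,-109/256 | -27/64,-13/32,-3/8,-1/4,0 } gives -217/512
edge 11 of 15 (red): { -1,-1/2,-7/16,-55/128,-109/256 | -217/512,-27/64,-13/32,-3/8,-1/4,0 } gives -435/1024
edge 12 of 15 (blue): { -1,-1/2,-7/16,-55/128,-109/256,-435/1024 | -217/512,-27/64,-13/32,-3/8,-1/4,0 } gives -869/2048
edge 13 of 15 (blue): { -1,-1/2,-7/16,-55/128,-109/256,-435/1024,-869/2048 | -217/512,-27/64,-13/32,-3/8,-1/4,0 } gives -1737/4096
edge 14 of 15 (blue): { -1,-1/2,-7/16,-55/128,-109/256,-435/1024,-869/2048,-1737/4096 | -217/512,-27/64,-13/32,-3/8,-1/4,0 } gives -3473/8192
edge 15 of 15 (red): { -1,-1/2,-7/16,-55/128,-109/256,-435/1024,-869/2048,-1737/4096 | -3473/8192,-217/512,-27/64,-13/32,-3/8,-1/4,0 } gives -6947/16384

-6947/16384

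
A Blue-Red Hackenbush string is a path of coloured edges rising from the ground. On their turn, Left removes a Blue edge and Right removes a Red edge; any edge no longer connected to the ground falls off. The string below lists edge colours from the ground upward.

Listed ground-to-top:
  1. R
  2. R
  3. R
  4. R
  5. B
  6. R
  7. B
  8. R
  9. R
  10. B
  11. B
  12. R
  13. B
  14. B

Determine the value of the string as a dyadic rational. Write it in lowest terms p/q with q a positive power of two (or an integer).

Build v(s[:k]) for k = 1..14, string s = R R R R B R B R R B B R B B.
1 of 14 · R · max L −∞ · min R 0 → -1
2 of 14 · RR · max L −∞ · min R -1 → -2
3 of 14 · RRR · max L −∞ · min R -2 → -3
4 of 14 · RRRR · max L −∞ · min R -3 → -4
5 of 14 · RRRRB · max L -4 · min R -3 → -7/2
6 of 14 · RRRRBR · max L -4 · min R -7/2 → -15/4
7 of 14 · RRRRBRB · max L -15/4 · min R -7/2 → -29/8
8 of 14 · RRRRBRBR · max L -15/4 · min R -29/8 → -59/16
9 of 14 · RRRRBRBRR · max L -15/4 · min R -59/16 → -119/32
10 of 14 · RRRRBRBRRB · max L -119/32 · min R -59/16 → -237/64
11 of 14 · RRRRBRBRRBB · max L -237/64 · min R -59/16 → -473/128
12 of 14 · RRRRBRBRRBBR · max L -237/64 · min R -473/128 → -947/256
13 of 14 · RRRRBRBRRBBRB · max L -947/256 · min R -473/128 → -1893/512
14 of 14 · RRRRBRBRRBBRBB · max L -1893/512 · min R -473/128 → -3785/1024

-3785/1024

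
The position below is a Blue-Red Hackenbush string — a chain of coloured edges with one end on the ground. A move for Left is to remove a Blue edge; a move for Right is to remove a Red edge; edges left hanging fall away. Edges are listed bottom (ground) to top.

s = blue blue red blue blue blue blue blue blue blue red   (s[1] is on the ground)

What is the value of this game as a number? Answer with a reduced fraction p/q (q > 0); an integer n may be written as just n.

1021/512

Prefix values for blue blue red blue blue blue blue blue blue blue red via {L|R} + simplicity:
G_1 [b]  L=[0]  R=[—]  = 1
G_2 [bb]  L=[0, 1]  R=[—]  = 2
G_3 [bbr]  L=[0, 1]  R=[2]  = 3/2
G_4 [bbrb]  L=[0, 1, 3/2]  R=[2]  = 7/4
G_5 [bbrbb]  L=[0, 1, 3/2, 7/4]  R=[2]  = 15/8
G_6 [bbrbbb]  L=[0, 1, 3/2, 7/4, 15/8]  R=[2]  = 31/16
G_7 [bbrbbbb]  L=[0, 1, 3/2, 7/4, 15/8, 31/16]  R=[2]  = 63/32
G_8 [bbrbbbbb]  L=[0, 1, 3/2, 7/4, 15/8, 31/16, 63/32]  R=[2]  = 127/64
G_9 [bbrbbbbbb]  L=[0, 1, 3/2, 7/4, 15/8, 31/16, 63/32, 127/64]  R=[2]  = 255/128
G_10 [bbrbbbbbbb]  L=[0, 1, 3/2, 7/4, 15/8, 31/16, 63/32, 127/64, 255/128]  R=[2]  = 511/256
G_11 [bbrbbbbbbbr]  L=[0, 1, 3/2, 7/4, 15/8, 31/16, 63/32, 127/64, 255/128]  R=[511/256, 2]  = 1021/512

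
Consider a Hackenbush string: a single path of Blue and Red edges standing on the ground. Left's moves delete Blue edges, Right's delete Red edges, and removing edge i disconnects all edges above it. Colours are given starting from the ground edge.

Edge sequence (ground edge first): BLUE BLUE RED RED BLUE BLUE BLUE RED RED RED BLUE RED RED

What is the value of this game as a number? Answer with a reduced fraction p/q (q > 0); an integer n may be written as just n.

2953/2048

1 of 13 · B · max L 0 · min R +∞ — 1
2 of 13 · BB · max L 1 · min R +∞ — 2
3 of 13 · BBR · max L 1 · min R 2 — 3/2
4 of 13 · BBRR · max L 1 · min R 3/2 — 5/4
5 of 13 · BBRRB · max L 5/4 · min R 3/2 — 11/8
6 of 13 · BBRRBB · max L 11/8 · min R 3/2 — 23/16
7 of 13 · BBRRBBB · max L 23/16 · min R 3/2 — 47/32
8 of 13 · BBRRBBBR · max L 23/16 · min R 47/32 — 93/64
9 of 13 · BBRRBBBRR · max L 23/16 · min R 93/64 — 185/128
10 of 13 · BBRRBBBRRR · max L 23/16 · min R 185/128 — 369/256
11 of 13 · BBRRBBBRRRB · max L 369/256 · min R 185/128 — 739/512
12 of 13 · BBRRBBBRRRBR · max L 369/256 · min R 739/512 — 1477/1024
13 of 13 · BBRRBBBRRRBRR · max L 369/256 · min R 1477/1024 — 2953/2048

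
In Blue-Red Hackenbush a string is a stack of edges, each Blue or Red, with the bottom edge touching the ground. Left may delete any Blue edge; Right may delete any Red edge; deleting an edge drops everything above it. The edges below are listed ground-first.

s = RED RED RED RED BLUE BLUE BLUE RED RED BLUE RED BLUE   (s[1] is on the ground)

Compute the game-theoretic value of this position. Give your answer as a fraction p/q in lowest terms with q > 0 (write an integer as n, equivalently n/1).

-821/256

step 1: add RED to get R; options L={ — } R={ 0 } gives -1
step 2: add RED to get RR; options L={ — } R={ -1; 0 } gives -2
step 3: add RED to get RRR; options L={ — } R={ -2; -1; 0 } gives -3
step 4: add RED to get RRRR; options L={ — } R={ -3; -2; -1; 0 } gives -4
step 5: add BLUE to get RRRRB; options L={ -4 } R={ -3; -2; -1; 0 } gives -7/2
step 6: add BLUE to get RRRRBB; options L={ -4; -7/2 } R={ -3; -2; -1; 0 } gives -13/4
step 7: add BLUE to get RRRRBBB; options L={ -4; -7/2; -13/4 } R={ -3; -2; -1; 0 } gives -25/8
step 8: add RED to get RRRRBBBR; options L={ -4; -7/2; -13/4 } R={ -25/8; -3; -2; -1; 0 } gives -51/16
step 9: add RED to get RRRRBBBRR; options L={ -4; -7/2; -13/4 } R={ -51/16; -25/8; -3; -2; -1; 0 } gives -103/32
step 10: add BLUE to get RRRRBBBRRB; options L={ -4; -7/2; -13/4; -103/32 } R={ -51/16; -25/8; -3; -2; -1; 0 } gives -205/64
step 11: add RED to get RRRRBBBRRBR; options L={ -4; -7/2; -13/4; -103/32 } R={ -205/64; -51/16; -25/8; -3; -2; -1; 0 } gives -411/128
step 12: add BLUE to get RRRRBBBRRBRB; options L={ -4; -7/2; -13/4; -103/32; -411/128 } R={ -205/64; -51/16; -25/8; -3; -2; -1; 0 } gives -821/256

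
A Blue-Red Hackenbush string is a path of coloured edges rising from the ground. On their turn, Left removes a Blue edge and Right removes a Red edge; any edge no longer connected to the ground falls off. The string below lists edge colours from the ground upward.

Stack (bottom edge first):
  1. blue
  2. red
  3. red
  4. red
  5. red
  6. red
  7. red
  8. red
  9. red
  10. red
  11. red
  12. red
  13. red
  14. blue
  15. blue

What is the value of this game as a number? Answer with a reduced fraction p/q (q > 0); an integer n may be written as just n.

7/16384

Recurse on prefixes of the 15-edge string blue red red red red red red red red red red red red blue blue:
value(b) = { 0 |  } = 1
value(br) = { 0 | 1 } = 1/2
value(brr) = { 0 | 1/2; 1 } = 1/4
value(brrr) = { 0 | 1/4; 1/2; 1 } = 1/8
value(brrrr) = { 0 | 1/8; 1/4; 1/2; 1 } = 1/16
value(brrrrr) = { 0 | 1/16; 1/8; 1/4; 1/2; 1 } = 1/32
value(brrrrrr) = { 0 | 1/32; 1/16; 1/8; 1/4; 1/2; 1 } = 1/64
value(brrrrrrr) = { 0 | 1/64; 1/32; 1/16; 1/8; 1/4; 1/2; 1 } = 1/128
value(brrrrrrrr) = { 0 | 1/128; 1/64; 1/32; 1/16; 1/8; 1/4; 1/2; 1 } = 1/256
value(brrrrrrrrr) = { 0 | 1/256; 1/128; 1/64; 1/32; 1/16; 1/8; 1/4; 1/2; 1 } = 1/512
value(brrrrrrrrrr) = { 0 | 1/512; 1/256; 1/128; 1/64; 1/32; 1/16; 1/8; 1/4; 1/2; 1 } = 1/1024
value(brrrrrrrrrrr) = { 0 | 1/1024; 1/512; 1/256; 1/128; 1/64; 1/32; 1/16; 1/8; 1/4; 1/2; 1 } = 1/2048
value(brrrrrrrrrrrr) = { 0 | 1/2048; 1/1024; 1/512; 1/256; 1/128; 1/64; 1/32; 1/16; 1/8; 1/4; 1/2; 1 } = 1/4096
value(brrrrrrrrrrrrb) = { 0; 1/4096 | 1/2048; 1/1024; 1/512; 1/256; 1/128; 1/64; 1/32; 1/16; 1/8; 1/4; 1/2; 1 } = 3/8192
value(brrrrrrrrrrrrbb) = { 0; 1/4096; 3/8192 | 1/2048; 1/1024; 1/512; 1/256; 1/128; 1/64; 1/32; 1/16; 1/8; 1/4; 1/2; 1 } = 7/16384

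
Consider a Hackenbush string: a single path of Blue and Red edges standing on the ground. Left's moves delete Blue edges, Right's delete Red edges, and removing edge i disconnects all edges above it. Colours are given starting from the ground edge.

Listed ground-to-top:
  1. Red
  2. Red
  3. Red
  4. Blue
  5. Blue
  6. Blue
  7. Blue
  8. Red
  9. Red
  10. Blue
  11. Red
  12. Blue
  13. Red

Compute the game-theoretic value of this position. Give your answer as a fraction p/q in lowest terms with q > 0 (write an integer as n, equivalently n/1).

-2155/1024

1 of 13 · R · max L −∞ · min R 0 => -1
2 of 13 · RR · max L −∞ · min R -1 => -2
3 of 13 · RRR · max L −∞ · min R -2 => -3
4 of 13 · RRRB · max L -3 · min R -2 => -5/2
5 of 13 · RRRBB · max L -5/2 · min R -2 => -9/4
6 of 13 · RRRBBB · max L -9/4 · min R -2 => -17/8
7 of 13 · RRRBBBB · max L -17/8 · min R -2 => -33/16
8 of 13 · RRRBBBBR · max L -17/8 · min R -33/16 => -67/32
9 of 13 · RRRBBBBRR · max L -17/8 · min R -67/32 => -135/64
10 of 13 · RRRBBBBRRB · max L -135/64 · min R -67/32 => -269/128
11 of 13 · RRRBBBBRRBR · max L -135/64 · min R -269/128 => -539/256
12 of 13 · RRRBBBBRRBRB · max L -539/256 · min R -269/128 => -1077/512
13 of 13 · RRRBBBBRRBRBR · max L -539/256 · min R -1077/512 => -2155/1024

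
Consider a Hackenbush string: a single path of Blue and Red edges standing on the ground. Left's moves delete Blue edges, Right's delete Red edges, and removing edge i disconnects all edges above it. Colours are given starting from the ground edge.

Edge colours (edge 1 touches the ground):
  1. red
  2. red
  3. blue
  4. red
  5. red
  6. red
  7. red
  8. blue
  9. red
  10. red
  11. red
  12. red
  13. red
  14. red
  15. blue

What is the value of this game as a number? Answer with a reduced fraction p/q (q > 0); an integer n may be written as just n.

-16125/8192

Recurse on prefixes of the 15-edge string red red blue red red red red blue red red red red red red blue:
v(r) = {  | 0 } -> -1
v(rr) = {  | -1 0 } -> -2
v(rrb) = { -2 | -1 0 } -> -3/2
v(rrbr) = { -2 | -3/2 -1 0 } -> -7/4
v(rrbrr) = { -2 | -7/4 -3/2 -1 0 } -> -15/8
v(rrbrrr) = { -2 | -15/8 -7/4 -3/2 -1 0 } -> -31/16
v(rrbrrrr) = { -2 | -31/16 -15/8 -7/4 -3/2 -1 0 } -> -63/32
v(rrbrrrrb) = { -2 -63/32 | -31/16 -15/8 -7/4 -3/2 -1 0 } -> -125/64
v(rrbrrrrbr) = { -2 -63/32 | -125/64 -31/16 -15/8 -7/4 -3/2 -1 0 } -> -251/128
v(rrbrrrrbrr) = { -2 -63/32 | -251/128 -125/64 -31/16 -15/8 -7/4 -3/2 -1 0 } -> -503/256
v(rrbrrrrbrrr) = { -2 -63/32 | -503/256 -251/128 -125/64 -31/16 -15/8 -7/4 -3/2 -1 0 } -> -1007/512
v(rrbrrrrbrrrr) = { -2 -63/32 | -1007/512 -503/256 -251/128 -125/64 -31/16 -15/8 -7/4 -3/2 -1 0 } -> -2015/1024
v(rrbrrrrbrrrrr) = { -2 -63/32 | -2015/1024 -1007/512 -503/256 -251/128 -125/64 -31/16 -15/8 -7/4 -3/2 -1 0 } -> -4031/2048
v(rrbrrrrbrrrrrr) = { -2 -63/32 | -4031/2048 -2015/1024 -1007/512 -503/256 -251/128 -125/64 -31/16 -15/8 -7/4 -3/2 -1 0 } -> -8063/4096
v(rrbrrrrbrrrrrrb) = { -2 -63/32 -8063/4096 | -4031/2048 -2015/1024 -1007/512 -503/256 -251/128 -125/64 -31/16 -15/8 -7/4 -3/2 -1 0 } -> -16125/8192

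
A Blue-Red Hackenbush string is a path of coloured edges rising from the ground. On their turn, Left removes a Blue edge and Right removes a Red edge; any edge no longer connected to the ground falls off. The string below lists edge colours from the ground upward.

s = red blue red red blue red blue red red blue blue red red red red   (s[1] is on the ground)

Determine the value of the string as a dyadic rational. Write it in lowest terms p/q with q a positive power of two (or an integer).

-13727/16384

Recurse on prefixes of the 15-edge string red blue red red blue red blue red red blue blue red red red red:
1 of 15 · r · max L −∞ · min R 0 gives -1
2 of 15 · rb · max L -1 · min R 0 gives -1/2
3 of 15 · rbr · max L -1 · min R -1/2 gives -3/4
4 of 15 · rbrr · max L -1 · min R -3/4 gives -7/8
5 of 15 · rbrrb · max L -7/8 · min R -3/4 gives -13/16
6 of 15 · rbrrbr · max L -7/8 · min R -13/16 gives -27/32
7 of 15 · rbrrbrb · max L -27/32 · min R -13/16 gives -53/64
8 of 15 · rbrrbrbr · max L -27/32 · min R -53/64 gives -107/128
9 of 15 · rbrrbrbrr · max L -27/32 · min R -107/128 gives -215/256
10 of 15 · rbrrbrbrrb · max L -215/256 · min R -107/128 gives -429/512
11 of 15 · rbrrbrbrrbb · max L -429/512 · min R -107/128 gives -857/1024
12 of 15 · rbrrbrbrrbbr · max L -429/512 · min R -857/1024 gives -1715/2048
13 of 15 · rbrrbrbrrbbrr · max L -429/512 · min R -1715/2048 gives -3431/4096
14 of 15 · rbrrbrbrrbbrrr · max L -429/512 · min R -3431/4096 gives -6863/8192
15 of 15 · rbrrbrbrrbbrrrr · max L -429/512 · min R -6863/8192 gives -13727/16384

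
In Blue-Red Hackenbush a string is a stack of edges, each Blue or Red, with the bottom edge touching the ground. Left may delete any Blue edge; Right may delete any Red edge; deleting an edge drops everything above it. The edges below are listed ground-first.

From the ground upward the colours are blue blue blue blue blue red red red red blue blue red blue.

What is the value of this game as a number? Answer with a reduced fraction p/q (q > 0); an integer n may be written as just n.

1051/256

b: Left { 0 }, Right { — } = simplest 1
bb: Left { 0, 1 }, Right { — } = simplest 2
bbb: Left { 0, 1, 2 }, Right { — } = simplest 3
bbbb: Left { 0, 1, 2, 3 }, Right { — } = simplest 4
bbbbb: Left { 0, 1, 2, 3, 4 }, Right { — } = simplest 5
bbbbbr: Left { 0, 1, 2, 3, 4 }, Right { 5 } = simplest 9/2
bbbbbrr: Left { 0, 1, 2, 3, 4 }, Right { 9/2, 5 } = simplest 17/4
bbbbbrrr: Left { 0, 1, 2, 3, 4 }, Right { 17/4, 9/2, 5 } = simplest 33/8
bbbbbrrrr: Left { 0, 1, 2, 3, 4 }, Right { 33/8, 17/4, 9/2, 5 } = simplest 65/16
bbbbbrrrrb: Left { 0, 1, 2, 3, 4, 65/16 }, Right { 33/8, 17/4, 9/2, 5 } = simplest 131/32
bbbbbrrrrbb: Left { 0, 1, 2, 3, 4, 65/16, 131/32 }, Right { 33/8, 17/4, 9/2, 5 } = simplest 263/64
bbbbbrrrrbbr: Left { 0, 1, 2, 3, 4, 65/16, 131/32 }, Right { 263/64, 33/8, 17/4, 9/2, 5 } = simplest 525/128
bbbbbrrrrbbrb: Left { 0, 1, 2, 3, 4, 65/16, 131/32, 525/128 }, Right { 263/64, 33/8, 17/4, 9/2, 5 } = simplest 1051/256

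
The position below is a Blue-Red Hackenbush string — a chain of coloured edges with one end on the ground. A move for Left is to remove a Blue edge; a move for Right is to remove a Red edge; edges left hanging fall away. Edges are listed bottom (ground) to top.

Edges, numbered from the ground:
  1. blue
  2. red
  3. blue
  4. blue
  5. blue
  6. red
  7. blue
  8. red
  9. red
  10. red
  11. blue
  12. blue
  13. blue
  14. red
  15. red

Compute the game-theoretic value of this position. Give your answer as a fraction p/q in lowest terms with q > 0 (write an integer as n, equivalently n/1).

Prefix values for blue red blue blue blue red blue red red red blue blue blue red red via {L|R} + simplicity:
step 1: add blue to get b; options L={ 0 } R={ ∅ } -> 1
step 2: add red to get br; options L={ 0 } R={ 1 } -> 1/2
step 3: add blue to get brb; options L={ 0 1/2 } R={ 1 } -> 3/4
step 4: add blue to get brbb; options L={ 0 1/2 3/4 } R={ 1 } -> 7/8
step 5: add blue to get brbbb; options L={ 0 1/2 3/4 7/8 } R={ 1 } -> 15/16
step 6: add red to get brbbbr; options L={ 0 1/2 3/4 7/8 } R={ 15/16 1 } -> 29/32
step 7: add blue to get brbbbrb; options L={ 0 1/2 3/4 7/8 29/32 } R={ 15/16 1 } -> 59/64
step 8: add red to get brbbbrbr; options L={ 0 1/2 3/4 7/8 29/32 } R={ 59/64 15/16 1 } -> 117/128
step 9: add red to get brbbbrbrr; options L={ 0 1/2 3/4 7/8 29/32 } R={ 117/128 59/64 15/16 1 } -> 233/256
step 10: add red to get brbbbrbrrr; options L={ 0 1/2 3/4 7/8 29/32 } R={ 233/256 117/128 59/64 15/16 1 } -> 465/512
step 11: add blue to get brbbbrbrrrb; options L={ 0 1/2 3/4 7/8 29/32 465/512 } R={ 233/256 117/128 59/64 15/16 1 } -> 931/1024
step 12: add blue to get brbbbrbrrrbb; options L={ 0 1/2 3/4 7/8 29/32 465/512 931/1024 } R={ 233/256 117/128 59/64 15/16 1 } -> 1863/2048
step 13: add blue to get brbbbrbrrrbbb; options L={ 0 1/2 3/4 7/8 29/32 465/512 931/1024 1863/2048 } R={ 233/256 117/128 59/64 15/16 1 } -> 3727/4096
step 14: add red to get brbbbrbrrrbbbr; options L={ 0 1/2 3/4 7/8 29/32 465/512 931/1024 1863/2048 } R={ 3727/4096 233/256 117/128 59/64 15/16 1 } -> 7453/8192
step 15: add red to get brbbbrbrrrbbbrr; options L={ 0 1/2 3/4 7/8 29/32 465/512 931/1024 1863/2048 } R={ 7453/8192 3727/4096 233/256 117/128 59/64 15/16 1 } -> 14905/16384

14905/16384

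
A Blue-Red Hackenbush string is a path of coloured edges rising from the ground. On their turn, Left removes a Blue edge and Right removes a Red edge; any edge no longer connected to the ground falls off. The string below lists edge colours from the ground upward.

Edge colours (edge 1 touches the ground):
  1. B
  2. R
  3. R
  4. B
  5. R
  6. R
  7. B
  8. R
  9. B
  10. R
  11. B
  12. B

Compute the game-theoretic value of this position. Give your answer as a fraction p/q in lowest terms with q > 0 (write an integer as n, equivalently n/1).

599/2048

Recurse on prefixes of the 12-edge string B R R B R R B R B R B B:
edge 1 of 12 (B): { 0 | none } so 1
edge 2 of 12 (R): { 0 | 1 } so 1/2
edge 3 of 12 (R): { 0 | 1/2,1 } so 1/4
edge 4 of 12 (B): { 0,1/4 | 1/2,1 } so 3/8
edge 5 of 12 (R): { 0,1/4 | 3/8,1/2,1 } so 5/16
edge 6 of 12 (R): { 0,1/4 | 5/16,3/8,1/2,1 } so 9/32
edge 7 of 12 (B): { 0,1/4,9/32 | 5/16,3/8,1/2,1 } so 19/64
edge 8 of 12 (R): { 0,1/4,9/32 | 19/64,5/16,3/8,1/2,1 } so 37/128
edge 9 of 12 (B): { 0,1/4,9/32,37/128 | 19/64,5/16,3/8,1/2,1 } so 75/256
edge 10 of 12 (R): { 0,1/4,9/32,37/128 | 75/256,19/64,5/16,3/8,1/2,1 } so 149/512
edge 11 of 12 (B): { 0,1/4,9/32,37/128,149/512 | 75/256,19/64,5/16,3/8,1/2,1 } so 299/1024
edge 12 of 12 (B): { 0,1/4,9/32,37/128,149/512,299/1024 | 75/256,19/64,5/16,3/8,1/2,1 } so 599/2048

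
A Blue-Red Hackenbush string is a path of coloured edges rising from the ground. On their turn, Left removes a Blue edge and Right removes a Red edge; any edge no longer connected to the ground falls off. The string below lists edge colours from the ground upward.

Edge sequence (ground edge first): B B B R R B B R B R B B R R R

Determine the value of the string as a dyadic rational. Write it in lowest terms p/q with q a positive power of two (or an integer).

B: Left { 0 }, Right {  } — simplest 1
BB: Left { 0; 1 }, Right {  } — simplest 2
BBB: Left { 0; 1; 2 }, Right {  } — simplest 3
BBBR: Left { 0; 1; 2 }, Right { 3 } — simplest 5/2
BBBRR: Left { 0; 1; 2 }, Right { 5/2; 3 } — simplest 9/4
BBBRRB: Left { 0; 1; 2; 9/4 }, Right { 5/2; 3 } — simplest 19/8
BBBRRBB: Left { 0; 1; 2; 9/4; 19/8 }, Right { 5/2; 3 } — simplest 39/16
BBBRRBBR: Left { 0; 1; 2; 9/4; 19/8 }, Right { 39/16; 5/2; 3 } — simplest 77/32
BBBRRBBRB: Left { 0; 1; 2; 9/4; 19/8; 77/32 }, Right { 39/16; 5/2; 3 } — simplest 155/64
BBBRRBBRBR: Left { 0; 1; 2; 9/4; 19/8; 77/32 }, Right { 155/64; 39/16; 5/2; 3 } — simplest 309/128
BBBRRBBRBRB: Left { 0; 1; 2; 9/4; 19/8; 77/32; 309/128 }, Right { 155/64; 39/16; 5/2; 3 } — simplest 619/256
BBBRRBBRBRBB: Left { 0; 1; 2; 9/4; 19/8; 77/32; 309/128; 619/256 }, Right { 155/64; 39/16; 5/2; 3 } — simplest 1239/512
BBBRRBBRBRBBR: Left { 0; 1; 2; 9/4; 19/8; 77/32; 309/128; 619/256 }, Right { 1239/512; 155/64; 39/16; 5/2; 3 } — simplest 2477/1024
BBBRRBBRBRBBRR: Left { 0; 1; 2; 9/4; 19/8; 77/32; 309/128; 619/256 }, Right { 2477/1024; 1239/512; 155/64; 39/16; 5/2; 3 } — simplest 4953/2048
BBBRRBBRBRBBRRR: Left { 0; 1; 2; 9/4; 19/8; 77/32; 309/128; 619/256 }, Right { 4953/2048; 2477/1024; 1239/512; 155/64; 39/16; 5/2; 3 } — simplest 9905/4096

9905/4096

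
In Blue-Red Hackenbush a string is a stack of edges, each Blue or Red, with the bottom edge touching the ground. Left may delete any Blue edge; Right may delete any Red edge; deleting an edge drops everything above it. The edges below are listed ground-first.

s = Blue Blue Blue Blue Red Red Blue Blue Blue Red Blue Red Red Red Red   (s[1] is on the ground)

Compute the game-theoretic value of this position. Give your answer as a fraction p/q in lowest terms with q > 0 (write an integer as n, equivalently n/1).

B: Left { 0 }, Right { ∅ } so simplest 1
BB: Left { 0, 1 }, Right { ∅ } so simplest 2
BBB: Left { 0, 1, 2 }, Right { ∅ } so simplest 3
BBBB: Left { 0, 1, 2, 3 }, Right { ∅ } so simplest 4
BBBBR: Left { 0, 1, 2, 3 }, Right { 4 } so simplest 7/2
BBBBRR: Left { 0, 1, 2, 3 }, Right { 7/2, 4 } so simplest 13/4
BBBBRRB: Left { 0, 1, 2, 3, 13/4 }, Right { 7/2, 4 } so simplest 27/8
BBBBRRBB: Left { 0, 1, 2, 3, 13/4, 27/8 }, Right { 7/2, 4 } so simplest 55/16
BBBBRRBBB: Left { 0, 1, 2, 3, 13/4, 27/8, 55/16 }, Right { 7/2, 4 } so simplest 111/32
BBBBRRBBBR: Left { 0, 1, 2, 3, 13/4, 27/8, 55/16 }, Right { 111/32, 7/2, 4 } so simplest 221/64
BBBBRRBBBRB: Left { 0, 1, 2, 3, 13/4, 27/8, 55/16, 221/64 }, Right { 111/32, 7/2, 4 } so simplest 443/128
BBBBRRBBBRBR: Left { 0, 1, 2, 3, 13/4, 27/8, 55/16, 221/64 }, Right { 443/128, 111/32, 7/2, 4 } so simplest 885/256
BBBBRRBBBRBRR: Left { 0, 1, 2, 3, 13/4, 27/8, 55/16, 221/64 }, Right { 885/256, 443/128, 111/32, 7/2, 4 } so simplest 1769/512
BBBBRRBBBRBRRR: Left { 0, 1, 2, 3, 13/4, 27/8, 55/16, 221/64 }, Right { 1769/512, 885/256, 443/128, 111/32, 7/2, 4 } so simplest 3537/1024
BBBBRRBBBRBRRRR: Left { 0, 1, 2, 3, 13/4, 27/8, 55/16, 221/64 }, Right { 3537/1024, 1769/512, 885/256, 443/128, 111/32, 7/2, 4 } so simplest 7073/2048

7073/2048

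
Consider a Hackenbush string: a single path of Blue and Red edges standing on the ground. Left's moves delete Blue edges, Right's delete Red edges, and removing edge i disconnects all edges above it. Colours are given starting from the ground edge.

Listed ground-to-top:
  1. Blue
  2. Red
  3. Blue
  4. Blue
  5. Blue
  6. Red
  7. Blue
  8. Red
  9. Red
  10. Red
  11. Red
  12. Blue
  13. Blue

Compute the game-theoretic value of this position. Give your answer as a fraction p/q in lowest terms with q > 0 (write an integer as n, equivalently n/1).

3719/4096

Recurse on prefixes of the 13-edge string Blue Red Blue Blue Blue Red Blue Red Red Red Red Blue Blue:
B: Left { 0 }, Right { (no moves) } -> simplest 1
BR: Left { 0 }, Right { 1 } -> simplest 1/2
BRB: Left { 0, 1/2 }, Right { 1 } -> simplest 3/4
BRBB: Left { 0, 1/2, 3/4 }, Right { 1 } -> simplest 7/8
BRBBB: Left { 0, 1/2, 3/4, 7/8 }, Right { 1 } -> simplest 15/16
BRBBBR: Left { 0, 1/2, 3/4, 7/8 }, Right { 15/16, 1 } -> simplest 29/32
BRBBBRB: Left { 0, 1/2, 3/4, 7/8, 29/32 }, Right { 15/16, 1 } -> simplest 59/64
BRBBBRBR: Left { 0, 1/2, 3/4, 7/8, 29/32 }, Right { 59/64, 15/16, 1 } -> simplest 117/128
BRBBBRBRR: Left { 0, 1/2, 3/4, 7/8, 29/32 }, Right { 117/128, 59/64, 15/16, 1 } -> simplest 233/256
BRBBBRBRRR: Left { 0, 1/2, 3/4, 7/8, 29/32 }, Right { 233/256, 117/128, 59/64, 15/16, 1 } -> simplest 465/512
BRBBBRBRRRR: Left { 0, 1/2, 3/4, 7/8, 29/32 }, Right { 465/512, 233/256, 117/128, 59/64, 15/16, 1 } -> simplest 929/1024
BRBBBRBRRRRB: Left { 0, 1/2, 3/4, 7/8, 29/32, 929/1024 }, Right { 465/512, 233/256, 117/128, 59/64, 15/16, 1 } -> simplest 1859/2048
BRBBBRBRRRRBB: Left { 0, 1/2, 3/4, 7/8, 29/32, 929/1024, 1859/2048 }, Right { 465/512, 233/256, 117/128, 59/64, 15/16, 1 } -> simplest 3719/4096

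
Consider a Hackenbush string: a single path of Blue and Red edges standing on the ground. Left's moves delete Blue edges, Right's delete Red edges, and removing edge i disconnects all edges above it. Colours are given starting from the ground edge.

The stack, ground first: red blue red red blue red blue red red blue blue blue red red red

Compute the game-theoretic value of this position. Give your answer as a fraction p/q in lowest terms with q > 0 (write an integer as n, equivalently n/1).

1 of 15 · r · max L −∞ · min R 0 ⇒ -1
2 of 15 · rb · max L -1 · min R 0 ⇒ -1/2
3 of 15 · rbr · max L -1 · min R -1/2 ⇒ -3/4
4 of 15 · rbrr · max L -1 · min R -3/4 ⇒ -7/8
5 of 15 · rbrrb · max L -7/8 · min R -3/4 ⇒ -13/16
6 of 15 · rbrrbr · max L -7/8 · min R -13/16 ⇒ -27/32
7 of 15 · rbrrbrb · max L -27/32 · min R -13/16 ⇒ -53/64
8 of 15 · rbrrbrbr · max L -27/32 · min R -53/64 ⇒ -107/128
9 of 15 · rbrrbrbrr · max L -27/32 · min R -107/128 ⇒ -215/256
10 of 15 · rbrrbrbrrb · max L -215/256 · min R -107/128 ⇒ -429/512
11 of 15 · rbrrbrbrrbb · max L -429/512 · min R -107/128 ⇒ -857/1024
12 of 15 · rbrrbrbrrbbb · max L -857/1024 · min R -107/128 ⇒ -1713/2048
13 of 15 · rbrrbrbrrbbbr · max L -857/1024 · min R -1713/2048 ⇒ -3427/4096
14 of 15 · rbrrbrbrrbbbrr · max L -857/1024 · min R -3427/4096 ⇒ -6855/8192
15 of 15 · rbrrbrbrrbbbrrr · max L -857/1024 · min R -6855/8192 ⇒ -13711/16384

-13711/16384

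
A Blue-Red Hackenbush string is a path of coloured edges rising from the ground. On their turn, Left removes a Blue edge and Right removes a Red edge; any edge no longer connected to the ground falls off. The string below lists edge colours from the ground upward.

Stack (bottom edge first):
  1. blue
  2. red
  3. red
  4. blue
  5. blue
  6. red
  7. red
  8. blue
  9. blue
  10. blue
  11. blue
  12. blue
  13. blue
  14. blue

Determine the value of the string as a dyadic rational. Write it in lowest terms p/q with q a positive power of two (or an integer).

1 of 14 · b · max L 0 · min R +∞ → 1
2 of 14 · br · max L 0 · min R 1 → 1/2
3 of 14 · brr · max L 0 · min R 1/2 → 1/4
4 of 14 · brrb · max L 1/4 · min R 1/2 → 3/8
5 of 14 · brrbb · max L 3/8 · min R 1/2 → 7/16
6 of 14 · brrbbr · max L 3/8 · min R 7/16 → 13/32
7 of 14 · brrbbrr · max L 3/8 · min R 13/32 → 25/64
8 of 14 · brrbbrrb · max L 25/64 · min R 13/32 → 51/128
9 of 14 · brrbbrrbb · max L 51/128 · min R 13/32 → 103/256
10 of 14 · brrbbrrbbb · max L 103/256 · min R 13/32 → 207/512
11 of 14 · brrbbrrbbbb · max L 207/512 · min R 13/32 → 415/1024
12 of 14 · brrbbrrbbbbb · max L 415/1024 · min R 13/32 → 831/2048
13 of 14 · brrbbrrbbbbbb · max L 831/2048 · min R 13/32 → 1663/4096
14 of 14 · brrbbrrbbbbbbb · max L 1663/4096 · min R 13/32 → 3327/8192

3327/8192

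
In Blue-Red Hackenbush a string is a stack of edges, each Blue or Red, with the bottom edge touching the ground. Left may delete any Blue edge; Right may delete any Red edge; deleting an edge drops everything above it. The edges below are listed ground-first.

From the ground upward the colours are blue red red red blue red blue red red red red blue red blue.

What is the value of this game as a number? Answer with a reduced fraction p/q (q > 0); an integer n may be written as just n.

Recurse on prefixes of the 14-edge string blue red red red blue red blue red red red red blue red blue:
edge 1 of 14 (blue): { 0 | ∅ } so 1
edge 2 of 14 (red): { 0 | 1 } so 1/2
edge 3 of 14 (red): { 0 | 1/2 1 } so 1/4
edge 4 of 14 (red): { 0 | 1/4 1/2 1 } so 1/8
edge 5 of 14 (blue): { 0 1/8 | 1/4 1/2 1 } so 3/16
edge 6 of 14 (red): { 0 1/8 | 3/16 1/4 1/2 1 } so 5/32
edge 7 of 14 (blue): { 0 1/8 5/32 | 3/16 1/4 1/2 1 } so 11/64
edge 8 of 14 (red): { 0 1/8 5/32 | 11/64 3/16 1/4 1/2 1 } so 21/128
edge 9 of 14 (red): { 0 1/8 5/32 | 21/128 11/64 3/16 1/4 1/2 1 } so 41/256
edge 10 of 14 (red): { 0 1/8 5/32 | 41/256 21/128 11/64 3/16 1/4 1/2 1 } so 81/512
edge 11 of 14 (red): { 0 1/8 5/32 | 81/512 41/256 21/128 11/64 3/16 1/4 1/2 1 } so 161/1024
edge 12 of 14 (blue): { 0 1/8 5/32 161/1024 | 81/512 41/256 21/128 11/64 3/16 1/4 1/2 1 } so 323/2048
edge 13 of 14 (red): { 0 1/8 5/32 161/1024 | 323/2048 81/512 41/256 21/128 11/64 3/16 1/4 1/2 1 } so 645/4096
edge 14 of 14 (blue): { 0 1/8 5/32 161/1024 645/4096 | 323/2048 81/512 41/256 21/128 11/64 3/16 1/4 1/2 1 } so 1291/8192

1291/8192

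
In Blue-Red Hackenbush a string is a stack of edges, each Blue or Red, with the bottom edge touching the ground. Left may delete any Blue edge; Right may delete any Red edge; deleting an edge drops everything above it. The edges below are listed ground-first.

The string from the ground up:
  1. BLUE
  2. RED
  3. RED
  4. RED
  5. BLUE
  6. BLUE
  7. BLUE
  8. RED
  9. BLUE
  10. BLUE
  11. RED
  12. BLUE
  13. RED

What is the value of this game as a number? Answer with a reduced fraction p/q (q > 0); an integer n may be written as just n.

Prefix values for BLUE RED RED RED BLUE BLUE BLUE RED BLUE BLUE RED BLUE RED via {L|R} + simplicity:
step 1: add BLUE to get B; options L={ 0 } R={  } gives 1
step 2: add RED to get BR; options L={ 0 } R={ 1 } gives 1/2
step 3: add RED to get BRR; options L={ 0 } R={ 1/2, 1 } gives 1/4
step 4: add RED to get BRRR; options L={ 0 } R={ 1/4, 1/2, 1 } gives 1/8
step 5: add BLUE to get BRRRB; options L={ 0, 1/8 } R={ 1/4, 1/2, 1 } gives 3/16
step 6: add BLUE to get BRRRBB; options L={ 0, 1/8, 3/16 } R={ 1/4, 1/2, 1 } gives 7/32
step 7: add BLUE to get BRRRBBB; options L={ 0, 1/8, 3/16, 7/32 } R={ 1/4, 1/2, 1 } gives 15/64
step 8: add RED to get BRRRBBBR; options L={ 0, 1/8, 3/16, 7/32 } R={ 15/64, 1/4, 1/2, 1 } gives 29/128
step 9: add BLUE to get BRRRBBBRB; options L={ 0, 1/8, 3/16, 7/32, 29/128 } R={ 15/64, 1/4, 1/2, 1 } gives 59/256
step 10: add BLUE to get BRRRBBBRBB; options L={ 0, 1/8, 3/16, 7/32, 29/128, 59/256 } R={ 15/64, 1/4, 1/2, 1 } gives 119/512
step 11: add RED to get BRRRBBBRBBR; options L={ 0, 1/8, 3/16, 7/32, 29/128, 59/256 } R={ 119/512, 15/64, 1/4, 1/2, 1 } gives 237/1024
step 12: add BLUE to get BRRRBBBRBBRB; options L={ 0, 1/8, 3/16, 7/32, 29/128, 59/256, 237/1024 } R={ 119/512, 15/64, 1/4, 1/2, 1 } gives 475/2048
step 13: add RED to get BRRRBBBRBBRBR; options L={ 0, 1/8, 3/16, 7/32, 29/128, 59/256, 237/1024 } R={ 475/2048, 119/512, 15/64, 1/4, 1/2, 1 } gives 949/4096

949/4096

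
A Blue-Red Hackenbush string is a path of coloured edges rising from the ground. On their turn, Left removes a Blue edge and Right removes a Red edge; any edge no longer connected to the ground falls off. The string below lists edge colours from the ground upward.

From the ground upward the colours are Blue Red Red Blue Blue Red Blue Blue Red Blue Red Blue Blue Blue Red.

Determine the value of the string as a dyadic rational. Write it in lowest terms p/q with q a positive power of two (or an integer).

7005/16384

Build v(s[:k]) for k = 1..15, string s = Blue Red Red Blue Blue Red Blue Blue Red Blue Red Blue Blue Blue Red.
step 1: add Blue to get B; options L={ 0 } R={ (no moves) } — 1
step 2: add Red to get BR; options L={ 0 } R={ 1 } — 1/2
step 3: add Red to get BRR; options L={ 0 } R={ 1/2; 1 } — 1/4
step 4: add Blue to get BRRB; options L={ 0; 1/4 } R={ 1/2; 1 } — 3/8
step 5: add Blue to get BRRBB; options L={ 0; 1/4; 3/8 } R={ 1/2; 1 } — 7/16
step 6: add Red to get BRRBBR; options L={ 0; 1/4; 3/8 } R={ 7/16; 1/2; 1 } — 13/32
step 7: add Blue to get BRRBBRB; options L={ 0; 1/4; 3/8; 13/32 } R={ 7/16; 1/2; 1 } — 27/64
step 8: add Blue to get BRRBBRBB; options L={ 0; 1/4; 3/8; 13/32; 27/64 } R={ 7/16; 1/2; 1 } — 55/128
step 9: add Red to get BRRBBRBBR; options L={ 0; 1/4; 3/8; 13/32; 27/64 } R={ 55/128; 7/16; 1/2; 1 } — 109/256
step 10: add Blue to get BRRBBRBBRB; options L={ 0; 1/4; 3/8; 13/32; 27/64; 109/256 } R={ 55/128; 7/16; 1/2; 1 } — 219/512
step 11: add Red to get BRRBBRBBRBR; options L={ 0; 1/4; 3/8; 13/32; 27/64; 109/256 } R={ 219/512; 55/128; 7/16; 1/2; 1 } — 437/1024
step 12: add Blue to get BRRBBRBBRBRB; options L={ 0; 1/4; 3/8; 13/32; 27/64; 109/256; 437/1024 } R={ 219/512; 55/128; 7/16; 1/2; 1 } — 875/2048
step 13: add Blue to get BRRBBRBBRBRBB; options L={ 0; 1/4; 3/8; 13/32; 27/64; 109/256; 437/1024; 875/2048 } R={ 219/512; 55/128; 7/16; 1/2; 1 } — 1751/4096
step 14: add Blue to get BRRBBRBBRBRBBB; options L={ 0; 1/4; 3/8; 13/32; 27/64; 109/256; 437/1024; 875/2048; 1751/4096 } R={ 219/512; 55/128; 7/16; 1/2; 1 } — 3503/8192
step 15: add Red to get BRRBBRBBRBRBBBR; options L={ 0; 1/4; 3/8; 13/32; 27/64; 109/256; 437/1024; 875/2048; 1751/4096 } R={ 3503/8192; 219/512; 55/128; 7/16; 1/2; 1 } — 7005/16384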